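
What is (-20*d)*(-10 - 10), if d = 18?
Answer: 7200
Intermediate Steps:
(-20*d)*(-10 - 10) = (-20*18)*(-10 - 10) = -360*(-20) = 7200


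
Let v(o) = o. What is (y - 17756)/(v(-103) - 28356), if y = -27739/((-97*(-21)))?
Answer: 36196711/57970983 ≈ 0.62439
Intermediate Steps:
y = -27739/2037 ≈ -13.618
(y - 17756)/(v(-103) - 28356) = (-27739/2037 - 17756)/(-103 - 28356) = -36196711/2037/(-28459) = -36196711/2037*(-1/28459) = 36196711/57970983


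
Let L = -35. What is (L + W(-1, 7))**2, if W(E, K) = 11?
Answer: 576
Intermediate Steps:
(L + W(-1, 7))**2 = (-35 + 11)**2 = (-24)**2 = 576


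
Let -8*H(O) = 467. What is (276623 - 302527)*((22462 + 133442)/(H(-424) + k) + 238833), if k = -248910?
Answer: -12322368672748176/1991747 ≈ -6.1867e+9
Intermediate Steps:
H(O) = -467/8 (H(O) = -⅛*467 = -467/8)
(276623 - 302527)*((22462 + 133442)/(H(-424) + k) + 238833) = (276623 - 302527)*((22462 + 133442)/(-467/8 - 248910) + 238833) = -25904*(155904/(-1991747/8) + 238833) = -25904*(155904*(-8/1991747) + 238833) = -25904*(-1247232/1991747 + 238833) = -25904*475693664019/1991747 = -12322368672748176/1991747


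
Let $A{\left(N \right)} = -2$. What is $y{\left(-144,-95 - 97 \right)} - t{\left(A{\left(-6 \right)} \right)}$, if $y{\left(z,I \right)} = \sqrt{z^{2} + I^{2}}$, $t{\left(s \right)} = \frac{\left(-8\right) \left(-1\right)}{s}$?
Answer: $244$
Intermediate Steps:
$t{\left(s \right)} = \frac{8}{s}$
$y{\left(z,I \right)} = \sqrt{I^{2} + z^{2}}$
$y{\left(-144,-95 - 97 \right)} - t{\left(A{\left(-6 \right)} \right)} = \sqrt{\left(-95 - 97\right)^{2} + \left(-144\right)^{2}} - \frac{8}{-2} = \sqrt{\left(-95 - 97\right)^{2} + 20736} - 8 \left(- \frac{1}{2}\right) = \sqrt{\left(-192\right)^{2} + 20736} - -4 = \sqrt{36864 + 20736} + 4 = \sqrt{57600} + 4 = 240 + 4 = 244$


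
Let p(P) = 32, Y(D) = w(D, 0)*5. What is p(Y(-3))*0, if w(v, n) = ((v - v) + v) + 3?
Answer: 0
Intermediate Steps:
w(v, n) = 3 + v (w(v, n) = (0 + v) + 3 = v + 3 = 3 + v)
Y(D) = 15 + 5*D (Y(D) = (3 + D)*5 = 15 + 5*D)
p(Y(-3))*0 = 32*0 = 0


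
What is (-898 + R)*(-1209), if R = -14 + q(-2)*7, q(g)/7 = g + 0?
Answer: 1221090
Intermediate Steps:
q(g) = 7*g (q(g) = 7*(g + 0) = 7*g)
R = -112 (R = -14 + (7*(-2))*7 = -14 - 14*7 = -14 - 98 = -112)
(-898 + R)*(-1209) = (-898 - 112)*(-1209) = -1010*(-1209) = 1221090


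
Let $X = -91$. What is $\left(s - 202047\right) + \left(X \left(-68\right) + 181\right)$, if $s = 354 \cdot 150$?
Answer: $-142578$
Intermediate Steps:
$s = 53100$
$\left(s - 202047\right) + \left(X \left(-68\right) + 181\right) = \left(53100 - 202047\right) + \left(\left(-91\right) \left(-68\right) + 181\right) = -148947 + \left(6188 + 181\right) = -148947 + 6369 = -142578$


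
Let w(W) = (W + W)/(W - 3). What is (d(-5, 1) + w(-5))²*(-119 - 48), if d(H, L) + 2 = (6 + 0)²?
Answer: -3320127/16 ≈ -2.0751e+5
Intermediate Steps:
d(H, L) = 34 (d(H, L) = -2 + (6 + 0)² = -2 + 6² = -2 + 36 = 34)
w(W) = 2*W/(-3 + W) (w(W) = (2*W)/(-3 + W) = 2*W/(-3 + W))
(d(-5, 1) + w(-5))²*(-119 - 48) = (34 + 2*(-5)/(-3 - 5))²*(-119 - 48) = (34 + 2*(-5)/(-8))²*(-167) = (34 + 2*(-5)*(-⅛))²*(-167) = (34 + 5/4)²*(-167) = (141/4)²*(-167) = (19881/16)*(-167) = -3320127/16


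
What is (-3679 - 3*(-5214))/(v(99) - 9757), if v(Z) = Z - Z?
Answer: -11963/9757 ≈ -1.2261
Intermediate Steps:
v(Z) = 0
(-3679 - 3*(-5214))/(v(99) - 9757) = (-3679 - 3*(-5214))/(0 - 9757) = (-3679 + 15642)/(-9757) = 11963*(-1/9757) = -11963/9757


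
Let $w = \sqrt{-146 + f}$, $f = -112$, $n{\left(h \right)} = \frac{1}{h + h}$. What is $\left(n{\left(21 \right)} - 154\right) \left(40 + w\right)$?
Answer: $- \frac{129340}{21} - \frac{6467 i \sqrt{258}}{42} \approx -6159.0 - 2473.2 i$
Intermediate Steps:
$n{\left(h \right)} = \frac{1}{2 h}$
$w = i \sqrt{258}$ ($w = \sqrt{-146 - 112} = \sqrt{-258} = i \sqrt{258} \approx 16.062 i$)
$\left(n{\left(21 \right)} - 154\right) \left(40 + w\right) = \left(\frac{1}{2 \cdot 21} - 154\right) \left(40 + i \sqrt{258}\right) = \left(\frac{1}{2} \cdot \frac{1}{21} - 154\right) \left(40 + i \sqrt{258}\right) = \left(\frac{1}{42} - 154\right) \left(40 + i \sqrt{258}\right) = - \frac{6467 \left(40 + i \sqrt{258}\right)}{42} = - \frac{129340}{21} - \frac{6467 i \sqrt{258}}{42}$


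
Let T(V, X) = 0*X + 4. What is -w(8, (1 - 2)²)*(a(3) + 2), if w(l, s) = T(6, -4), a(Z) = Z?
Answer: -20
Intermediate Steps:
T(V, X) = 4 (T(V, X) = 0 + 4 = 4)
w(l, s) = 4
-w(8, (1 - 2)²)*(a(3) + 2) = -4*(3 + 2) = -4*5 = -1*20 = -20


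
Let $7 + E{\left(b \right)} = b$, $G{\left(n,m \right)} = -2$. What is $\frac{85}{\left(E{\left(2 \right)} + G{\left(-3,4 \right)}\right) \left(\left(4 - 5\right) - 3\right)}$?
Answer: $\frac{85}{28} \approx 3.0357$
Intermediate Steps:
$E{\left(b \right)} = -7 + b$
$\frac{85}{\left(E{\left(2 \right)} + G{\left(-3,4 \right)}\right) \left(\left(4 - 5\right) - 3\right)} = \frac{85}{\left(\left(-7 + 2\right) - 2\right) \left(\left(4 - 5\right) - 3\right)} = \frac{85}{\left(-5 - 2\right) \left(-1 - 3\right)} = \frac{85}{\left(-7\right) \left(-4\right)} = \frac{85}{28}$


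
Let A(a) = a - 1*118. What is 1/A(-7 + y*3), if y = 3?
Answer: -1/116 ≈ -0.0086207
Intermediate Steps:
A(a) = -118 + a (A(a) = a - 118 = -118 + a)
1/A(-7 + y*3) = 1/(-118 + (-7 + 3*3)) = 1/(-118 + (-7 + 9)) = 1/(-118 + 2) = 1/(-116) = -1/116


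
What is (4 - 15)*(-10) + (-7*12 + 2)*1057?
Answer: -86564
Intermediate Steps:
(4 - 15)*(-10) + (-7*12 + 2)*1057 = -11*(-10) + (-84 + 2)*1057 = 110 - 82*1057 = 110 - 86674 = -86564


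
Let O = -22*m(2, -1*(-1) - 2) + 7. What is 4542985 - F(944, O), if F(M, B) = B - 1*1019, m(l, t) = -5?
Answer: 4543887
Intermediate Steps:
O = 117 (O = -22*(-5) + 7 = 110 + 7 = 117)
F(M, B) = -1019 + B (F(M, B) = B - 1019 = -1019 + B)
4542985 - F(944, O) = 4542985 - (-1019 + 117) = 4542985 - 1*(-902) = 4542985 + 902 = 4543887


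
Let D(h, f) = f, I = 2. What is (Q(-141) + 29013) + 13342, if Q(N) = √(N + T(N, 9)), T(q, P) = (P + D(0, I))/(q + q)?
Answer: 42355 + I*√11215986/282 ≈ 42355.0 + 11.876*I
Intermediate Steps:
T(q, P) = (2 + P)/(2*q) (T(q, P) = (P + 2)/(q + q) = (2 + P)/((2*q)) = (2 + P)*(1/(2*q)) = (2 + P)/(2*q))
Q(N) = √(N + 11/(2*N)) (Q(N) = √(N + (2 + 9)/(2*N)) = √(N + (½)*11/N) = √(N + 11/(2*N)))
(Q(-141) + 29013) + 13342 = (√(4*(-141) + 22/(-141))/2 + 29013) + 13342 = (√(-564 + 22*(-1/141))/2 + 29013) + 13342 = (√(-564 - 22/141)/2 + 29013) + 13342 = (√(-79546/141)/2 + 29013) + 13342 = ((I*√11215986/141)/2 + 29013) + 13342 = (I*√11215986/282 + 29013) + 13342 = (29013 + I*√11215986/282) + 13342 = 42355 + I*√11215986/282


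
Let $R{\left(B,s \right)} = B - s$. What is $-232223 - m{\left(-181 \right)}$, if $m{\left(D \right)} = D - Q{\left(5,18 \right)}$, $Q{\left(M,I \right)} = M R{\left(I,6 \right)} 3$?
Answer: $-231862$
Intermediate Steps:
$Q{\left(M,I \right)} = 3 M \left(-6 + I\right)$ ($Q{\left(M,I \right)} = M \left(I - 6\right) 3 = M \left(-6 + I\right) 3 = 3 M \left(-6 + I\right)$)
$m{\left(D \right)} = -180 + D$ ($m{\left(D \right)} = D - 3 \cdot 5 \left(-6 + 18\right) = D - 3 \cdot 5 \cdot 12 = D - 180 = -180 + D$)
$-232223 - m{\left(-181 \right)} = -232223 - \left(-180 - 181\right) = -232223 - -361 = -232223 + 361 = -231862$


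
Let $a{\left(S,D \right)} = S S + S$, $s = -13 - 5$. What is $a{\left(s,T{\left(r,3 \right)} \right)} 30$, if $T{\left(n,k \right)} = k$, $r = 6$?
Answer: $9180$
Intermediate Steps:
$s = -18$ ($s = -13 - 5 = -18$)
$a{\left(S,D \right)} = S + S^{2}$ ($a{\left(S,D \right)} = S^{2} + S = S + S^{2}$)
$a{\left(s,T{\left(r,3 \right)} \right)} 30 = - 18 \left(1 - 18\right) 30 = \left(-18\right) \left(-17\right) 30 = 306 \cdot 30 = 9180$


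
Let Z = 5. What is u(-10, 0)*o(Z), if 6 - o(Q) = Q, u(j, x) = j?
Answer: -10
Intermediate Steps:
o(Q) = 6 - Q
u(-10, 0)*o(Z) = -10*(6 - 1*5) = -10*(6 - 5) = -10*1 = -10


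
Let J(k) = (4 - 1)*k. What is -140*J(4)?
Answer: -1680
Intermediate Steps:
J(k) = 3*k
-140*J(4) = -420*4 = -140*12 = -1680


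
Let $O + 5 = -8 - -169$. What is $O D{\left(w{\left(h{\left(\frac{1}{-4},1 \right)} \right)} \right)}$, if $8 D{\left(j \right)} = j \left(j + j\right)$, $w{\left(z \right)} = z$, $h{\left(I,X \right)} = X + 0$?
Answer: $39$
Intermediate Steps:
$h{\left(I,X \right)} = X$
$D{\left(j \right)} = \frac{j^{2}}{4}$ ($D{\left(j \right)} = \frac{j \left(j + j\right)}{8} = \frac{j 2 j}{8} = \frac{2 j^{2}}{8} = \frac{j^{2}}{4}$)
$O = 156$ ($O = -5 - -161 = -5 + \left(-8 + 169\right) = -5 + 161 = 156$)
$O D{\left(w{\left(h{\left(\frac{1}{-4},1 \right)} \right)} \right)} = 156 \frac{1^{2}}{4} = 156 \cdot \frac{1}{4} \cdot 1 = 156 \cdot \frac{1}{4} = 39$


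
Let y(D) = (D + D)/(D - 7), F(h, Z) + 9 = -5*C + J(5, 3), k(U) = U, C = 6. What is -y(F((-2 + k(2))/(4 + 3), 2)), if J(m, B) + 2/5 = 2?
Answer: -187/111 ≈ -1.6847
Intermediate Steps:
J(m, B) = 8/5 (J(m, B) = -2/5 + 2 = 8/5)
F(h, Z) = -187/5 (F(h, Z) = -9 + (-5*6 + 8/5) = -9 + (-30 + 8/5) = -9 - 142/5 = -187/5)
y(D) = 2*D/(-7 + D) (y(D) = (2*D)/(-7 + D) = 2*D/(-7 + D))
-y(F((-2 + k(2))/(4 + 3), 2)) = -2*(-187)/(5*(-7 - 187/5)) = -2*(-187)/(5*(-222/5)) = -2*(-187)*(-5)/(5*222) = -1*187/111 = -187/111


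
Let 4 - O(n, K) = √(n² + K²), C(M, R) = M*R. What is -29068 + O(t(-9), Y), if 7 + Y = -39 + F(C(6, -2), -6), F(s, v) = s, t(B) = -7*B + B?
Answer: -29064 - 2*√1570 ≈ -29143.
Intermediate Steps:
t(B) = -6*B
Y = -58 (Y = -7 + (-39 + 6*(-2)) = -7 + (-39 - 12) = -7 - 51 = -58)
O(n, K) = 4 - √(K² + n²) (O(n, K) = 4 - √(n² + K²) = 4 - √(K² + n²))
-29068 + O(t(-9), Y) = -29068 + (4 - √((-58)² + (-6*(-9))²)) = -29068 + (4 - √(3364 + 54²)) = -29068 + (4 - √(3364 + 2916)) = -29068 + (4 - √6280) = -29068 + (4 - 2*√1570) = -29064 - 2*√1570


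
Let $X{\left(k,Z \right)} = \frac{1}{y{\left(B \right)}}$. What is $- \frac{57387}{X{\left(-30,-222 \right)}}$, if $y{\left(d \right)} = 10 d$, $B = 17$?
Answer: $-9755790$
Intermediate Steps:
$X{\left(k,Z \right)} = \frac{1}{170}$ ($X{\left(k,Z \right)} = \frac{1}{10 \cdot 17} = \frac{1}{170}$)
$- \frac{57387}{X{\left(-30,-222 \right)}} = - 57387 \frac{1}{\frac{1}{170}} = \left(-57387\right) 170 = -9755790$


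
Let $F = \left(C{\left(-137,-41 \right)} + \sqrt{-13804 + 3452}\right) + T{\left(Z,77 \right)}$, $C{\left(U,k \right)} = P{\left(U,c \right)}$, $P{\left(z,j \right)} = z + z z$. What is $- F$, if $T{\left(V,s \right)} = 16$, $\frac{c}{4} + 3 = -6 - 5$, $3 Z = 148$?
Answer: $-18648 - 4 i \sqrt{647} \approx -18648.0 - 101.74 i$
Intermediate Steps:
$Z = \frac{148}{3}$ ($Z = \frac{1}{3} \cdot 148 = \frac{148}{3} \approx 49.333$)
$c = -56$ ($c = -12 + 4 \left(-6 - 5\right) = -12 + 4 \left(-11\right) = -12 - 44 = -56$)
$P{\left(z,j \right)} = z + z^{2}$
$C{\left(U,k \right)} = U \left(1 + U\right)$
$F = 18648 + 4 i \sqrt{647}$ ($F = \left(- 137 \left(1 - 137\right) + \sqrt{-13804 + 3452}\right) + 16 = \left(\left(-137\right) \left(-136\right) + \sqrt{-10352}\right) + 16 = \left(18632 + 4 i \sqrt{647}\right) + 16 = 18648 + 4 i \sqrt{647} \approx 18648.0 + 101.74 i$)
$- F = - (18648 + 4 i \sqrt{647}) = -18648 - 4 i \sqrt{647}$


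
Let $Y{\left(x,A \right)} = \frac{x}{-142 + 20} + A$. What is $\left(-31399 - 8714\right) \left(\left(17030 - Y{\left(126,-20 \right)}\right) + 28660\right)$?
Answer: $- \frac{111850006149}{61} \approx -1.8336 \cdot 10^{9}$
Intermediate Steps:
$Y{\left(x,A \right)} = A - \frac{x}{122}$ ($Y{\left(x,A \right)} = \frac{x}{-122} + A = - \frac{x}{122} + A = A - \frac{x}{122}$)
$\left(-31399 - 8714\right) \left(\left(17030 - Y{\left(126,-20 \right)}\right) + 28660\right) = \left(-31399 - 8714\right) \left(\left(17030 - \left(-20 - \frac{63}{61}\right)\right) + 28660\right) = - 40113 \left(\left(17030 - \left(-20 - \frac{63}{61}\right)\right) + 28660\right) = - 40113 \left(\left(17030 - - \frac{1283}{61}\right) + 28660\right) = - 40113 \left(\left(17030 + \frac{1283}{61}\right) + 28660\right) = - 40113 \left(\frac{1040113}{61} + 28660\right) = \left(-40113\right) \frac{2788373}{61} = - \frac{111850006149}{61}$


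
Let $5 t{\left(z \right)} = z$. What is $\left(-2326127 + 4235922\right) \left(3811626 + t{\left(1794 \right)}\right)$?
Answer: $7280109511116$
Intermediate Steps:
$t{\left(z \right)} = \frac{z}{5}$
$\left(-2326127 + 4235922\right) \left(3811626 + t{\left(1794 \right)}\right) = \left(-2326127 + 4235922\right) \left(3811626 + \frac{1}{5} \cdot 1794\right) = 1909795 \left(3811626 + \frac{1794}{5}\right) = 1909795 \cdot \frac{19059924}{5} = 7280109511116$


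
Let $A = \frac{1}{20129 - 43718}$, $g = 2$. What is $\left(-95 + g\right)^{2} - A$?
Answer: $\frac{204021262}{23589} \approx 8649.0$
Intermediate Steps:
$A = - \frac{1}{23589}$ ($A = \frac{1}{-23589} = - \frac{1}{23589} \approx -4.2393 \cdot 10^{-5}$)
$\left(-95 + g\right)^{2} - A = \left(-95 + 2\right)^{2} - - \frac{1}{23589} = \left(-93\right)^{2} + \frac{1}{23589} = 8649 + \frac{1}{23589} = \frac{204021262}{23589}$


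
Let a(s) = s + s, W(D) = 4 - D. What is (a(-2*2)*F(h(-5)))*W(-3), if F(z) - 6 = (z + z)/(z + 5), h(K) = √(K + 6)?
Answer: -1064/3 ≈ -354.67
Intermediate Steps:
h(K) = √(6 + K)
a(s) = 2*s
F(z) = 6 + 2*z/(5 + z) (F(z) = 6 + (z + z)/(z + 5) = 6 + (2*z)/(5 + z) = 6 + 2*z/(5 + z))
(a(-2*2)*F(h(-5)))*W(-3) = ((2*(-2*2))*(2*(15 + 4*√(6 - 5))/(5 + √(6 - 5))))*(4 - 1*(-3)) = ((2*(-4))*(2*(15 + 4*√1)/(5 + √1)))*(4 + 3) = -16*(15 + 4*1)/(5 + 1)*7 = -16*(15 + 4)/6*7 = -16*19/6*7 = -8*19/3*7 = -152/3*7 = -1064/3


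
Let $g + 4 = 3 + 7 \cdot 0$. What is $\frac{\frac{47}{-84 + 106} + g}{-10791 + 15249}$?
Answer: $\frac{25}{98076} \approx 0.0002549$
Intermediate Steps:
$g = -1$ ($g = -4 + \left(3 + 7 \cdot 0\right) = -4 + \left(3 + 0\right) = -4 + 3 = -1$)
$\frac{\frac{47}{-84 + 106} + g}{-10791 + 15249} = \frac{\frac{47}{-84 + 106} - 1}{-10791 + 15249} = \frac{\frac{47}{22} - 1}{4458} = \left(47 \cdot \frac{1}{22} - 1\right) \frac{1}{4458} = \left(\frac{47}{22} - 1\right) \frac{1}{4458} = \frac{25}{22} \cdot \frac{1}{4458} = \frac{25}{98076}$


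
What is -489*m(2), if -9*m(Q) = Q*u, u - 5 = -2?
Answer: 326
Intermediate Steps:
u = 3 (u = 5 - 2 = 3)
m(Q) = -Q/3 (m(Q) = -Q*3/9 = -Q/3)
-489*m(2) = -(-163)*2 = -489*(-2/3) = 326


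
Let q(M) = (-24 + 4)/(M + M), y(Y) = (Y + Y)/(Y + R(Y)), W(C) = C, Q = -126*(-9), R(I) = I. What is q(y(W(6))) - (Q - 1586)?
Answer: 442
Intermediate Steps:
Q = 1134
y(Y) = 1 (y(Y) = (Y + Y)/(Y + Y) = (2*Y)/((2*Y)) = (2*Y)*(1/(2*Y)) = 1)
q(M) = -10/M (q(M) = -20*1/(2*M) = -10/M)
q(y(W(6))) - (Q - 1586) = -10/1 - (1134 - 1586) = -10*1 - 1*(-452) = -10 + 452 = 442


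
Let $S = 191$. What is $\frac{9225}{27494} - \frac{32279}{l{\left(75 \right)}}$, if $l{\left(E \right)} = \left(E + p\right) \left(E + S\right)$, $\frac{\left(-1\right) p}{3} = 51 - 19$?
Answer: $\frac{234752419}{38395371} \approx 6.1141$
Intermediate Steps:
$p = -96$ ($p = - 3 \left(51 - 19\right) = \left(-3\right) 32 = -96$)
$l{\left(E \right)} = \left(-96 + E\right) \left(191 + E\right)$ ($l{\left(E \right)} = \left(E - 96\right) \left(E + 191\right) = \left(-96 + E\right) \left(191 + E\right)$)
$\frac{9225}{27494} - \frac{32279}{l{\left(75 \right)}} = \frac{9225}{27494} - \frac{32279}{-18336 + 75^{2} + 95 \cdot 75} = 9225 \cdot \frac{1}{27494} - \frac{32279}{-18336 + 5625 + 7125} = \frac{9225}{27494} - \frac{32279}{-5586} = \frac{9225}{27494} - - \frac{32279}{5586} = \frac{9225}{27494} + \frac{32279}{5586} = \frac{234752419}{38395371}$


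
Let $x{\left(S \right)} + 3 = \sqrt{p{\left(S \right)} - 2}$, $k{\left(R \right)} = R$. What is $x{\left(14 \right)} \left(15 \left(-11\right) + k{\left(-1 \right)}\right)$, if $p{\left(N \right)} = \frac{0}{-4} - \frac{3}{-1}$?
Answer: $332$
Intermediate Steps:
$p{\left(N \right)} = 3$ ($p{\left(N \right)} = 0 \left(- \frac{1}{4}\right) - -3 = 0 + 3 = 3$)
$x{\left(S \right)} = -2$ ($x{\left(S \right)} = -3 + \sqrt{3 - 2} = -3 + \sqrt{1} = -3 + 1 = -2$)
$x{\left(14 \right)} \left(15 \left(-11\right) + k{\left(-1 \right)}\right) = - 2 \left(15 \left(-11\right) - 1\right) = - 2 \left(-165 - 1\right) = \left(-2\right) \left(-166\right) = 332$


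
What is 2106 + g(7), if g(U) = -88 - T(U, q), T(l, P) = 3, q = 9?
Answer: 2015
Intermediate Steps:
g(U) = -91 (g(U) = -88 - 1*3 = -88 - 3 = -91)
2106 + g(7) = 2106 - 91 = 2015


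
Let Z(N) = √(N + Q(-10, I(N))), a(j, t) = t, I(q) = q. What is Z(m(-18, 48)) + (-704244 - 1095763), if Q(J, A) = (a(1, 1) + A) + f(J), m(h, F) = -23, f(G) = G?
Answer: -1800007 + I*√55 ≈ -1.8e+6 + 7.4162*I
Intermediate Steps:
Q(J, A) = 1 + A + J (Q(J, A) = (1 + A) + J = 1 + A + J)
Z(N) = √(-9 + 2*N) (Z(N) = √(N + (1 + N - 10)) = √(N + (-9 + N)) = √(-9 + 2*N))
Z(m(-18, 48)) + (-704244 - 1095763) = √(-9 + 2*(-23)) + (-704244 - 1095763) = √(-9 - 46) - 1800007 = √(-55) - 1800007 = I*√55 - 1800007 = -1800007 + I*√55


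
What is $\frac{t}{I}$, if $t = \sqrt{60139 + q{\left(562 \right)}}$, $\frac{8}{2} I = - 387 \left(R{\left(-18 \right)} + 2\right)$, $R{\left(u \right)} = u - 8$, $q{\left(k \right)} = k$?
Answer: $\frac{\sqrt{60701}}{2322} \approx 0.1061$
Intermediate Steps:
$R{\left(u \right)} = -8 + u$
$I = 2322$ ($I = \frac{\left(-387\right) \left(\left(-8 - 18\right) + 2\right)}{4} = \frac{\left(-387\right) \left(-26 + 2\right)}{4} = \frac{\left(-387\right) \left(-24\right)}{4} = \frac{1}{4} \cdot 9288 = 2322$)
$t = \sqrt{60701}$ ($t = \sqrt{60139 + 562} = \sqrt{60701} \approx 246.38$)
$\frac{t}{I} = \frac{\sqrt{60701}}{2322}$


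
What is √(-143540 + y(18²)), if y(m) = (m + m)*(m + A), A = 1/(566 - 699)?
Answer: 2*√293668921/133 ≈ 257.70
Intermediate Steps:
A = -1/133 (A = 1/(-133) = -1/133 ≈ -0.0075188)
y(m) = 2*m*(-1/133 + m) (y(m) = (m + m)*(m - 1/133) = (2*m)*(-1/133 + m) = 2*m*(-1/133 + m))
√(-143540 + y(18²)) = √(-143540 + (2/133)*18²*(-1 + 133*18²)) = √(-143540 + (2/133)*324*(-1 + 133*324)) = √(-143540 + (2/133)*324*(-1 + 43092)) = √(-143540 + (2/133)*324*43091) = √(-143540 + 27922968/133) = √(8832148/133) = 2*√293668921/133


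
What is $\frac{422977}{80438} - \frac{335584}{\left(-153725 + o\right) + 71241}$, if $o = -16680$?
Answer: $\frac{17234449255}{1994138458} \approx 8.6425$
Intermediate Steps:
$\frac{422977}{80438} - \frac{335584}{\left(-153725 + o\right) + 71241} = \frac{422977}{80438} - \frac{335584}{\left(-153725 - 16680\right) + 71241} = 422977 \cdot \frac{1}{80438} - \frac{335584}{-170405 + 71241} = \frac{422977}{80438} - \frac{335584}{-99164} = \frac{422977}{80438} - - \frac{83896}{24791} = \frac{422977}{80438} + \frac{83896}{24791} = \frac{17234449255}{1994138458}$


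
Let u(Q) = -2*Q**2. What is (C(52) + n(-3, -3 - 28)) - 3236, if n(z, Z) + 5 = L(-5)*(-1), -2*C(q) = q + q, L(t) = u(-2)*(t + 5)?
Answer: -3293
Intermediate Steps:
L(t) = -40 - 8*t (L(t) = (-2*(-2)**2)*(t + 5) = (-2*4)*(5 + t) = -8*(5 + t) = -40 - 8*t)
C(q) = -q (C(q) = -(q + q)/2 = -q)
n(z, Z) = -5 (n(z, Z) = -5 + (-40 - 8*(-5))*(-1) = -5 + (-40 + 40)*(-1) = -5 + 0*(-1) = -5 + 0 = -5)
(C(52) + n(-3, -3 - 28)) - 3236 = (-1*52 - 5) - 3236 = (-52 - 5) - 3236 = -57 - 3236 = -3293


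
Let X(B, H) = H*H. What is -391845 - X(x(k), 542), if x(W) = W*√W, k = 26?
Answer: -685609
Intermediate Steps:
x(W) = W^(3/2)
X(B, H) = H²
-391845 - X(x(k), 542) = -391845 - 1*542² = -391845 - 1*293764 = -391845 - 293764 = -685609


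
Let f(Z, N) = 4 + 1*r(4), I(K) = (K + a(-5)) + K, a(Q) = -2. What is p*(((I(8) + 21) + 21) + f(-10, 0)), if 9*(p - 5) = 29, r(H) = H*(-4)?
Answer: 3256/9 ≈ 361.78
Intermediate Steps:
r(H) = -4*H
I(K) = -2 + 2*K (I(K) = (K - 2) + K = (-2 + K) + K = -2 + 2*K)
p = 74/9 (p = 5 + (1/9)*29 = 5 + 29/9 = 74/9 ≈ 8.2222)
f(Z, N) = -12 (f(Z, N) = 4 + 1*(-4*4) = 4 + 1*(-16) = 4 - 16 = -12)
p*(((I(8) + 21) + 21) + f(-10, 0)) = 74*((((-2 + 2*8) + 21) + 21) - 12)/9 = 74*((((-2 + 16) + 21) + 21) - 12)/9 = 74*(((14 + 21) + 21) - 12)/9 = 74*((35 + 21) - 12)/9 = 74*(56 - 12)/9 = (74/9)*44 = 3256/9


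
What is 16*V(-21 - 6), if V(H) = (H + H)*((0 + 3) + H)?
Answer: 20736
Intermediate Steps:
V(H) = 2*H*(3 + H) (V(H) = (2*H)*(3 + H) = 2*H*(3 + H))
16*V(-21 - 6) = 16*(2*(-21 - 6)*(3 + (-21 - 6))) = 16*(2*(-27)*(3 - 27)) = 16*(2*(-27)*(-24)) = 16*1296 = 20736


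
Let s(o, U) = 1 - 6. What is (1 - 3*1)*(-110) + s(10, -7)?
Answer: 215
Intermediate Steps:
s(o, U) = -5
(1 - 3*1)*(-110) + s(10, -7) = (1 - 3*1)*(-110) - 5 = (1 - 3)*(-110) - 5 = -2*(-110) - 5 = 220 - 5 = 215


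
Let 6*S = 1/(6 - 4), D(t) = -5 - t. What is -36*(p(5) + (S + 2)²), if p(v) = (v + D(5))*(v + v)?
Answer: 6575/4 ≈ 1643.8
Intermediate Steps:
p(v) = 2*v*(-10 + v) (p(v) = (v + (-5 - 1*5))*(v + v) = (v + (-5 - 5))*(2*v) = (v - 10)*(2*v) = (-10 + v)*(2*v) = 2*v*(-10 + v))
S = 1/12 (S = 1/(6*(6 - 4)) = (⅙)/2 = (⅙)*(½) = 1/12 ≈ 0.083333)
-36*(p(5) + (S + 2)²) = -36*(2*5*(-10 + 5) + (1/12 + 2)²) = -36*(2*5*(-5) + (25/12)²) = -36*(-50 + 625/144) = -36*(-6575/144) = 6575/4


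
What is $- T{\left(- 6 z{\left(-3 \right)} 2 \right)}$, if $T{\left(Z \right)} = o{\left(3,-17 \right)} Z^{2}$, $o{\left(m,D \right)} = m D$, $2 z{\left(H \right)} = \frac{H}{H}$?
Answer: $1836$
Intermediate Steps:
$z{\left(H \right)} = \frac{1}{2}$ ($z{\left(H \right)} = \frac{H \frac{1}{H}}{2} = \frac{1}{2} \cdot 1 = \frac{1}{2}$)
$o{\left(m,D \right)} = D m$
$T{\left(Z \right)} = - 51 Z^{2}$ ($T{\left(Z \right)} = \left(-17\right) 3 Z^{2} = - 51 Z^{2}$)
$- T{\left(- 6 z{\left(-3 \right)} 2 \right)} = - \left(-51\right) \left(\left(-6\right) \frac{1}{2} \cdot 2\right)^{2} = - \left(-51\right) \left(\left(-3\right) 2\right)^{2} = - \left(-51\right) \left(-6\right)^{2} = - \left(-51\right) 36 = \left(-1\right) \left(-1836\right) = 1836$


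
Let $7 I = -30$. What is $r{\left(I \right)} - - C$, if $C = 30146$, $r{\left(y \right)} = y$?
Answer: $\frac{210992}{7} \approx 30142.0$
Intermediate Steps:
$I = - \frac{30}{7}$ ($I = \frac{1}{7} \left(-30\right) = - \frac{30}{7} \approx -4.2857$)
$r{\left(I \right)} - - C = - \frac{30}{7} - \left(-1\right) 30146 = - \frac{30}{7} - -30146 = - \frac{30}{7} + 30146 = \frac{210992}{7}$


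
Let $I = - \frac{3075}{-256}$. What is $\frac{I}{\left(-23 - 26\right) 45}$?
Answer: $- \frac{205}{37632} \approx -0.0054475$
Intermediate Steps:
$I = \frac{3075}{256}$ ($I = \left(-3075\right) \left(- \frac{1}{256}\right) = \frac{3075}{256} \approx 12.012$)
$\frac{I}{\left(-23 - 26\right) 45} = \frac{3075}{256 \left(-23 - 26\right) 45} = \frac{3075}{256 \left(\left(-49\right) 45\right)} = \frac{3075}{256 \left(-2205\right)} = \frac{3075}{256} \left(- \frac{1}{2205}\right) = - \frac{205}{37632}$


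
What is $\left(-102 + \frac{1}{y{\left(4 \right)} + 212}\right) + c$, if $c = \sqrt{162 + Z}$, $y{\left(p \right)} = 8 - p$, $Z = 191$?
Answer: $- \frac{22031}{216} + \sqrt{353} \approx -83.207$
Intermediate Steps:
$c = \sqrt{353}$ ($c = \sqrt{162 + 191} = \sqrt{353} \approx 18.788$)
$\left(-102 + \frac{1}{y{\left(4 \right)} + 212}\right) + c = \left(-102 + \frac{1}{\left(8 - 4\right) + 212}\right) + \sqrt{353} = \left(-102 + \frac{1}{4 + 212}\right) + \sqrt{353} = \left(-102 + \frac{1}{216}\right) + \sqrt{353} = - \frac{22031}{216} + \sqrt{353}$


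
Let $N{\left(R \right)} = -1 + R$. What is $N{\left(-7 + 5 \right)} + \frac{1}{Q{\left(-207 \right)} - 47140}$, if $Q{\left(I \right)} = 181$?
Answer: $- \frac{140878}{46959} \approx -3.0$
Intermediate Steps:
$N{\left(-7 + 5 \right)} + \frac{1}{Q{\left(-207 \right)} - 47140} = \left(-1 + \left(-7 + 5\right)\right) + \frac{1}{181 - 47140} = \left(-1 - 2\right) + \frac{1}{-46959} = -3 - \frac{1}{46959} = - \frac{140878}{46959}$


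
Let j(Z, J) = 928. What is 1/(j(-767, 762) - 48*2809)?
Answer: -1/133904 ≈ -7.4680e-6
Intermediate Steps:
1/(j(-767, 762) - 48*2809) = 1/(928 - 48*2809) = 1/(928 - 134832) = 1/(-133904) = -1/133904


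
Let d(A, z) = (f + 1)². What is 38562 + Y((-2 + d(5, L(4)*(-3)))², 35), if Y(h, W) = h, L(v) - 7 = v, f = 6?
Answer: 40771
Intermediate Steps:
L(v) = 7 + v
d(A, z) = 49 (d(A, z) = (6 + 1)² = 7² = 49)
38562 + Y((-2 + d(5, L(4)*(-3)))², 35) = 38562 + (-2 + 49)² = 38562 + 47² = 38562 + 2209 = 40771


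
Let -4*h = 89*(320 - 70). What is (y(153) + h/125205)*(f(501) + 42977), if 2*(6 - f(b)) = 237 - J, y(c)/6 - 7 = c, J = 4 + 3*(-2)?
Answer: 4121453686865/100164 ≈ 4.1147e+7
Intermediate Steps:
J = -2 (J = 4 - 6 = -2)
y(c) = 42 + 6*c
h = -11125/2 (h = -89*(320 - 70)/4 = -89*250/4 = -1/4*22250 = -11125/2 ≈ -5562.5)
f(b) = -227/2 (f(b) = 6 - (237 - 1*(-2))/2 = 6 - (237 + 2)/2 = 6 - 1/2*239 = 6 - 239/2 = -227/2)
(y(153) + h/125205)*(f(501) + 42977) = ((42 + 6*153) - 11125/2/125205)*(-227/2 + 42977) = ((42 + 918) - 11125/2*1/125205)*(85727/2) = (960 - 2225/50082)*(85727/2) = (48076495/50082)*(85727/2) = 4121453686865/100164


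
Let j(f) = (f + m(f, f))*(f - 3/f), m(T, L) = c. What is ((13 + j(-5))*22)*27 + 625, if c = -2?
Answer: 133211/5 ≈ 26642.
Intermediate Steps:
m(T, L) = -2
j(f) = (-2 + f)*(f - 3/f) (j(f) = (f - 2)*(f - 3/f) = (-2 + f)*(f - 3/f))
((13 + j(-5))*22)*27 + 625 = ((13 + (-3 + (-5)**2 - 2*(-5) + 6/(-5)))*22)*27 + 625 = ((13 + (-3 + 25 + 10 + 6*(-1/5)))*22)*27 + 625 = ((13 + (-3 + 25 + 10 - 6/5))*22)*27 + 625 = ((13 + 154/5)*22)*27 + 625 = ((219/5)*22)*27 + 625 = (4818/5)*27 + 625 = 130086/5 + 625 = 133211/5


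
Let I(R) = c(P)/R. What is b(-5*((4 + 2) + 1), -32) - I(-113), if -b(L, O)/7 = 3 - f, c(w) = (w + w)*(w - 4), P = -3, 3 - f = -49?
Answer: 38801/113 ≈ 343.37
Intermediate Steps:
f = 52 (f = 3 - 1*(-49) = 3 + 49 = 52)
c(w) = 2*w*(-4 + w) (c(w) = (2*w)*(-4 + w) = 2*w*(-4 + w))
I(R) = 42/R (I(R) = (2*(-3)*(-4 - 3))/R = (2*(-3)*(-7))/R = 42/R)
b(L, O) = 343 (b(L, O) = -7*(3 - 1*52) = -7*(3 - 52) = -7*(-49) = 343)
b(-5*((4 + 2) + 1), -32) - I(-113) = 343 - 42/(-113) = 343 - 42*(-1)/113 = 343 - 1*(-42/113) = 343 + 42/113 = 38801/113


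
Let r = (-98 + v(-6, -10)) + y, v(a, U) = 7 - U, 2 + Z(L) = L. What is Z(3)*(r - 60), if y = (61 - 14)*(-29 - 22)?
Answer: -2538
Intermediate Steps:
Z(L) = -2 + L
y = -2397 (y = 47*(-51) = -2397)
r = -2478 (r = (-98 + (7 - 1*(-10))) - 2397 = (-98 + (7 + 10)) - 2397 = (-98 + 17) - 2397 = -81 - 2397 = -2478)
Z(3)*(r - 60) = (-2 + 3)*(-2478 - 60) = 1*(-2538) = -2538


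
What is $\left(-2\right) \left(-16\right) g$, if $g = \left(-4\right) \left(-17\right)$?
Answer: $2176$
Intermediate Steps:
$g = 68$
$\left(-2\right) \left(-16\right) g = \left(-2\right) \left(-16\right) 68 = 32 \cdot 68 = 2176$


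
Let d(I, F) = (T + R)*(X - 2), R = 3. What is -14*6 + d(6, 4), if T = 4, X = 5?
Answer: -63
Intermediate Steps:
d(I, F) = 21 (d(I, F) = (4 + 3)*(5 - 2) = 7*3 = 21)
-14*6 + d(6, 4) = -14*6 + 21 = -84 + 21 = -63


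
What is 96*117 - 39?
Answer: 11193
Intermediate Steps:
96*117 - 39 = 11232 - 39 = 11193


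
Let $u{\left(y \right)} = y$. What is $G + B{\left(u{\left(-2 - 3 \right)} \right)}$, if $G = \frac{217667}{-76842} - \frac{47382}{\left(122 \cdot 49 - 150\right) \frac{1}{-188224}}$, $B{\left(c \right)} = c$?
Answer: $\frac{171326614281275}{111958794} \approx 1.5303 \cdot 10^{6}$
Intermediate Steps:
$G = \frac{171327174075245}{111958794}$ ($G = 217667 \left(- \frac{1}{76842}\right) - \frac{47382}{\left(5978 - 150\right) \left(- \frac{1}{188224}\right)} = - \frac{217667}{76842} - \frac{47382}{5828 \left(- \frac{1}{188224}\right)} = - \frac{217667}{76842} - \frac{47382}{- \frac{1457}{47056}} = - \frac{217667}{76842} - - \frac{2229607392}{1457} = - \frac{217667}{76842} + \frac{2229607392}{1457} = \frac{171327174075245}{111958794} \approx 1.5303 \cdot 10^{6}$)
$G + B{\left(u{\left(-2 - 3 \right)} \right)} = \frac{171327174075245}{111958794} - 5 = \frac{171326614281275}{111958794}$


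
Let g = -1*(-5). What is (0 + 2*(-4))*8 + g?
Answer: -59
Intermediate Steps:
g = 5
(0 + 2*(-4))*8 + g = (0 + 2*(-4))*8 + 5 = (0 - 8)*8 + 5 = -8*8 + 5 = -64 + 5 = -59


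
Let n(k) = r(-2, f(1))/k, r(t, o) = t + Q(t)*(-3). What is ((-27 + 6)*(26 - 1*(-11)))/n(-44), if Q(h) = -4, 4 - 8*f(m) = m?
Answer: 17094/5 ≈ 3418.8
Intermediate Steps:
f(m) = ½ - m/8
r(t, o) = 12 + t (r(t, o) = t - 4*(-3) = t + 12 = 12 + t)
n(k) = 10/k (n(k) = (12 - 2)/k = 10/k)
((-27 + 6)*(26 - 1*(-11)))/n(-44) = ((-27 + 6)*(26 - 1*(-11)))/((10/(-44))) = (-21*(26 + 11))/((10*(-1/44))) = (-21*37)/(-5/22) = -777*(-22/5) = 17094/5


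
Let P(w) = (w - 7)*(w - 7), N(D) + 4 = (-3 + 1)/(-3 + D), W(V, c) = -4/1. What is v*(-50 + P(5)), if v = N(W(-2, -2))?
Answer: 1196/7 ≈ 170.86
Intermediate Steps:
W(V, c) = -4 (W(V, c) = -4*1 = -4)
N(D) = -4 - 2/(-3 + D) (N(D) = -4 + (-3 + 1)/(-3 + D) = -4 - 2/(-3 + D))
v = -26/7 (v = 2*(5 - 2*(-4))/(-3 - 4) = 2*(5 + 8)/(-7) = 2*(-⅐)*13 = -26/7 ≈ -3.7143)
P(w) = (-7 + w)² (P(w) = (-7 + w)*(-7 + w) = (-7 + w)²)
v*(-50 + P(5)) = -26*(-50 + (-7 + 5)²)/7 = -26*(-50 + (-2)²)/7 = -26*(-50 + 4)/7 = -26/7*(-46) = 1196/7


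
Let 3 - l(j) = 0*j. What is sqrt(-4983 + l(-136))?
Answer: 2*I*sqrt(1245) ≈ 70.569*I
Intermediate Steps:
l(j) = 3 (l(j) = 3 - 0*j = 3 - 1*0 = 3 + 0 = 3)
sqrt(-4983 + l(-136)) = sqrt(-4983 + 3) = sqrt(-4980) = 2*I*sqrt(1245)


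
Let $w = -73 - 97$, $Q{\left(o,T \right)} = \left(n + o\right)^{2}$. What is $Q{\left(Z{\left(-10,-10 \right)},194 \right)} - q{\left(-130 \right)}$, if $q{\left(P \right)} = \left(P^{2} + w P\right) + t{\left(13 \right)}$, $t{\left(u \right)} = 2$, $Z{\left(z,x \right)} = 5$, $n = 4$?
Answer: $-38921$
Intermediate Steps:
$Q{\left(o,T \right)} = \left(4 + o\right)^{2}$
$w = -170$
$q{\left(P \right)} = 2 + P^{2} - 170 P$ ($q{\left(P \right)} = \left(P^{2} - 170 P\right) + 2 = 2 + P^{2} - 170 P$)
$Q{\left(Z{\left(-10,-10 \right)},194 \right)} - q{\left(-130 \right)} = \left(4 + 5\right)^{2} - \left(2 + \left(-130\right)^{2} - -22100\right) = 9^{2} - \left(2 + 16900 + 22100\right) = 81 - 39002 = -38921$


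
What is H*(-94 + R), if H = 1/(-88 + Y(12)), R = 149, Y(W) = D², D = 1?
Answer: -55/87 ≈ -0.63218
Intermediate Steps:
Y(W) = 1 (Y(W) = 1² = 1)
H = -1/87 (H = 1/(-88 + 1) = 1/(-87) = -1/87 ≈ -0.011494)
H*(-94 + R) = -(-94 + 149)/87 = -1/87*55 = -55/87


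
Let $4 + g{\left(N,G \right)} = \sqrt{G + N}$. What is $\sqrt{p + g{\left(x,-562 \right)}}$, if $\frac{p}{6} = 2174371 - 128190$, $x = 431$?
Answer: $\sqrt{12277082 + i \sqrt{131}} \approx 3503.9 + 0.002 i$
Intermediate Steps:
$g{\left(N,G \right)} = -4 + \sqrt{G + N}$
$p = 12277086$ ($p = 6 \left(2174371 - 128190\right) = 6 \cdot 2046181 = 12277086$)
$\sqrt{p + g{\left(x,-562 \right)}} = \sqrt{12277086 - \left(4 - \sqrt{-562 + 431}\right)} = \sqrt{12277086 - \left(4 - \sqrt{-131}\right)} = \sqrt{12277086 - \left(4 - i \sqrt{131}\right)} = \sqrt{12277082 + i \sqrt{131}}$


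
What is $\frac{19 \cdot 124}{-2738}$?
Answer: $- \frac{1178}{1369} \approx -0.86048$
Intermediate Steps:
$\frac{19 \cdot 124}{-2738} = 2356 \left(- \frac{1}{2738}\right) = - \frac{1178}{1369}$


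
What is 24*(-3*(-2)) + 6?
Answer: 150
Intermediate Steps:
24*(-3*(-2)) + 6 = 24*6 + 6 = 144 + 6 = 150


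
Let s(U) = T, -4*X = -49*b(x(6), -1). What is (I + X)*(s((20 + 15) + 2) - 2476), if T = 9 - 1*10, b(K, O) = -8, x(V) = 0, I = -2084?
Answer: 5404814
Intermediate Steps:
T = -1 (T = 9 - 10 = -1)
X = -98 (X = -(-49)*(-8)/4 = -¼*392 = -98)
s(U) = -1
(I + X)*(s((20 + 15) + 2) - 2476) = (-2084 - 98)*(-1 - 2476) = -2182*(-2477) = 5404814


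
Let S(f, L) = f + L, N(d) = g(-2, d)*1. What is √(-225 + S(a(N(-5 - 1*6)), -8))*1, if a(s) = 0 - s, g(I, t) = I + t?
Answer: 2*I*√55 ≈ 14.832*I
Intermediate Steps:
N(d) = -2 + d (N(d) = (-2 + d)*1 = -2 + d)
a(s) = -s
S(f, L) = L + f
√(-225 + S(a(N(-5 - 1*6)), -8))*1 = √(-225 + (-8 - (-2 + (-5 - 1*6))))*1 = √(-225 + (-8 - (-2 + (-5 - 6))))*1 = √(-225 + (-8 - (-2 - 11)))*1 = √(-225 + (-8 - 1*(-13)))*1 = √(-225 + (-8 + 13))*1 = √(-225 + 5)*1 = √(-220)*1 = (2*I*√55)*1 = 2*I*√55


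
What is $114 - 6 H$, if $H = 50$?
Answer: $-186$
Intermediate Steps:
$114 - 6 H = 114 - 300 = -186$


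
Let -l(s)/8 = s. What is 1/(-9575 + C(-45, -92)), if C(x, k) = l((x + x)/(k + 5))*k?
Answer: -29/255595 ≈ -0.00011346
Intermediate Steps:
l(s) = -8*s
C(x, k) = -16*k*x/(5 + k) (C(x, k) = (-8*(x + x)/(k + 5))*k = (-8*2*x/(5 + k))*k = (-16*x/(5 + k))*k = -16*k*x/(5 + k))
1/(-9575 + C(-45, -92)) = 1/(-9575 - 16*(-92)*(-45)/(5 - 92)) = 1/(-9575 - 16*(-92)*(-45)/(-87)) = 1/(-9575 - 16*(-92)*(-45)*(-1/87)) = 1/(-9575 + 22080/29) = 1/(-255595/29) = -29/255595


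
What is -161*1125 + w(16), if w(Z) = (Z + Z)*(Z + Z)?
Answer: -180101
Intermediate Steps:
w(Z) = 4*Z² (w(Z) = (2*Z)*(2*Z) = 4*Z²)
-161*1125 + w(16) = -161*1125 + 4*16² = -181125 + 4*256 = -181125 + 1024 = -180101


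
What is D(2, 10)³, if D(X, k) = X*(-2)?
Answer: -64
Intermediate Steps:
D(X, k) = -2*X
D(2, 10)³ = (-2*2)³ = (-4)³ = -64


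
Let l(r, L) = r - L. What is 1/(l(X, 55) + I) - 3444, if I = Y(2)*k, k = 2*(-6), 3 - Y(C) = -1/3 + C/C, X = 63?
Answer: -68881/20 ≈ -3444.1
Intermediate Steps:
Y(C) = 7/3 (Y(C) = 3 - (-1/3 + C/C) = 3 - (-1*⅓ + 1) = 3 - (-⅓ + 1) = 3 - 1*⅔ = 3 - ⅔ = 7/3)
k = -12
I = -28 (I = (7/3)*(-12) = -28)
1/(l(X, 55) + I) - 3444 = 1/((63 - 1*55) - 28) - 3444 = 1/((63 - 55) - 28) - 3444 = 1/(8 - 28) - 3444 = 1/(-20) - 3444 = -1/20 - 3444 = -68881/20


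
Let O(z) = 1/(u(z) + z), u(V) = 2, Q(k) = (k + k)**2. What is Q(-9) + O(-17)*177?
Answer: 1561/5 ≈ 312.20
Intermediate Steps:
Q(k) = 4*k**2 (Q(k) = (2*k)**2 = 4*k**2)
O(z) = 1/(2 + z)
Q(-9) + O(-17)*177 = 4*(-9)**2 + 177/(2 - 17) = 4*81 + 177/(-15) = 324 - 1/15*177 = 324 - 59/5 = 1561/5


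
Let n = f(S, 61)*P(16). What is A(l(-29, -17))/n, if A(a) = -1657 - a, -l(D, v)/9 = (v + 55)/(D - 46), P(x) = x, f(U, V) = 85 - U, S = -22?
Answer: -41539/42800 ≈ -0.97054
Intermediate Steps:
l(D, v) = -9*(55 + v)/(-46 + D) (l(D, v) = -9*(v + 55)/(D - 46) = -9*(55 + v)/(-46 + D))
n = 1712 (n = (85 - 1*(-22))*16 = (85 + 22)*16 = 107*16 = 1712)
A(l(-29, -17))/n = (-1657 - 9*(-55 - 1*(-17))/(-46 - 29))/1712 = (-1657 - 9*(-55 + 17)/(-75))*(1/1712) = (-1657 - 9*(-1)*(-38)/75)*(1/1712) = (-1657 - 1*114/25)*(1/1712) = (-1657 - 114/25)*(1/1712) = -41539/25*1/1712 = -41539/42800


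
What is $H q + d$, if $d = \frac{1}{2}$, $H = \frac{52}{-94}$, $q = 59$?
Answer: $- \frac{3021}{94} \approx -32.138$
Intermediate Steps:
$H = - \frac{26}{47}$ ($H = 52 \left(- \frac{1}{94}\right) = - \frac{26}{47} \approx -0.55319$)
$d = \frac{1}{2} \approx 0.5$
$H q + d = \left(- \frac{26}{47}\right) 59 + \frac{1}{2} = - \frac{1534}{47} + \frac{1}{2} = - \frac{3021}{94}$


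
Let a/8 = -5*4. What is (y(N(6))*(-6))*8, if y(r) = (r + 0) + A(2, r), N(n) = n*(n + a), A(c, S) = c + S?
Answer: 88608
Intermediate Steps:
a = -160 (a = 8*(-5*4) = 8*(-20) = -160)
A(c, S) = S + c
N(n) = n*(-160 + n) (N(n) = n*(n - 160) = n*(-160 + n))
y(r) = 2 + 2*r (y(r) = (r + 0) + (r + 2) = r + (2 + r) = 2 + 2*r)
(y(N(6))*(-6))*8 = ((2 + 2*(6*(-160 + 6)))*(-6))*8 = ((2 + 2*(6*(-154)))*(-6))*8 = ((2 + 2*(-924))*(-6))*8 = ((2 - 1848)*(-6))*8 = -1846*(-6)*8 = 11076*8 = 88608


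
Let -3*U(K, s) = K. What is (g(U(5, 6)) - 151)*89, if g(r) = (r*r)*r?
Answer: -373978/27 ≈ -13851.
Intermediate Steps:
U(K, s) = -K/3
g(r) = r³ (g(r) = r²*r = r³)
(g(U(5, 6)) - 151)*89 = ((-⅓*5)³ - 151)*89 = ((-5/3)³ - 151)*89 = (-125/27 - 151)*89 = -4202/27*89 = -373978/27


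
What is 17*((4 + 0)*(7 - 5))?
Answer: 136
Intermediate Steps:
17*((4 + 0)*(7 - 5)) = 17*(4*2) = 17*8 = 136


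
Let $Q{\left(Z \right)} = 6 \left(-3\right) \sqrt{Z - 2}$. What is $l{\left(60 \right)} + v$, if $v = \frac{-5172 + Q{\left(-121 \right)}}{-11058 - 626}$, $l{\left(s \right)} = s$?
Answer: $\frac{176553}{2921} + \frac{9 i \sqrt{123}}{5842} \approx 60.443 + 0.017086 i$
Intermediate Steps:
$Q{\left(Z \right)} = - 18 \sqrt{-2 + Z}$
$v = \frac{1293}{2921} + \frac{9 i \sqrt{123}}{5842}$ ($v = \frac{-5172 - 18 \sqrt{-2 - 121}}{-11058 - 626} = \frac{-5172 - 18 \sqrt{-123}}{-11684} = \left(-5172 - 18 i \sqrt{123}\right) \left(- \frac{1}{11684}\right) = \frac{1293}{2921} + \frac{9 i \sqrt{123}}{5842} \approx 0.44266 + 0.017086 i$)
$l{\left(60 \right)} + v = 60 + \left(\frac{1293}{2921} + \frac{9 i \sqrt{123}}{5842}\right) = \frac{176553}{2921} + \frac{9 i \sqrt{123}}{5842}$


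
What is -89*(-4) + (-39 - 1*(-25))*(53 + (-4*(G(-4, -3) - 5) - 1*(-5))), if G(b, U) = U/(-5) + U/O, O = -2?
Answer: -3092/5 ≈ -618.40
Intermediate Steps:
G(b, U) = -7*U/10 (G(b, U) = U/(-5) + U/(-2) = U*(-⅕) + U*(-½) = -U/5 - U/2 = -7*U/10)
-89*(-4) + (-39 - 1*(-25))*(53 + (-4*(G(-4, -3) - 5) - 1*(-5))) = -89*(-4) + (-39 - 1*(-25))*(53 + (-4*(-7/10*(-3) - 5) - 1*(-5))) = 356 + (-39 + 25)*(53 + (-4*(21/10 - 5) + 5)) = 356 - 14*(53 + (-4*(-29/10) + 5)) = 356 - 14*(53 + (58/5 + 5)) = 356 - 14*(53 + 83/5) = 356 - 14*348/5 = 356 - 4872/5 = -3092/5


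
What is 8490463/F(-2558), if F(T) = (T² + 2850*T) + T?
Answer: -8490463/749494 ≈ -11.328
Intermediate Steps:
F(T) = T² + 2851*T
8490463/F(-2558) = 8490463/((-2558*(2851 - 2558))) = 8490463/((-2558*293)) = 8490463/(-749494) = 8490463*(-1/749494) = -8490463/749494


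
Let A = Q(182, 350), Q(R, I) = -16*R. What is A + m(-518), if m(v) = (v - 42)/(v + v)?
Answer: -107724/37 ≈ -2911.5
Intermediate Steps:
m(v) = (-42 + v)/(2*v) (m(v) = (-42 + v)/((2*v)) = (-42 + v)*(1/(2*v)) = (-42 + v)/(2*v))
A = -2912 (A = -16*182 = -2912)
A + m(-518) = -2912 + (½)*(-42 - 518)/(-518) = -2912 + (½)*(-1/518)*(-560) = -2912 + 20/37 = -107724/37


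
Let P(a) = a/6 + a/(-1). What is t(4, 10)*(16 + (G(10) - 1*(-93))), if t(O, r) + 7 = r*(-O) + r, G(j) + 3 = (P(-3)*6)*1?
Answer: -4477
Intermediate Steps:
P(a) = -5*a/6 (P(a) = a*(⅙) + a*(-1) = a/6 - a = -5*a/6)
G(j) = 12 (G(j) = -3 + (-⅚*(-3)*6)*1 = -3 + ((5/2)*6)*1 = -3 + 15*1 = -3 + 15 = 12)
t(O, r) = -7 + r - O*r (t(O, r) = -7 + (r*(-O) + r) = -7 + (-O*r + r) = -7 + (r - O*r) = -7 + r - O*r)
t(4, 10)*(16 + (G(10) - 1*(-93))) = (-7 + 10 - 1*4*10)*(16 + (12 - 1*(-93))) = (-7 + 10 - 40)*(16 + (12 + 93)) = -37*(16 + 105) = -37*121 = -4477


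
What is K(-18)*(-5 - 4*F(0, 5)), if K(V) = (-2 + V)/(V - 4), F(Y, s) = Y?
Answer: -50/11 ≈ -4.5455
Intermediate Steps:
K(V) = (-2 + V)/(-4 + V)
K(-18)*(-5 - 4*F(0, 5)) = ((-2 - 18)/(-4 - 18))*(-5 - 4*0) = (-20/(-22))*(-5 + 0) = -1/22*(-20)*(-5) = (10/11)*(-5) = -50/11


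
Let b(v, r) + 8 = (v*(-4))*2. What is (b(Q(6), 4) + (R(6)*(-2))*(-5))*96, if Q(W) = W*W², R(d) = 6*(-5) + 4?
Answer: -191616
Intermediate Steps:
R(d) = -26 (R(d) = -30 + 4 = -26)
Q(W) = W³
b(v, r) = -8 - 8*v (b(v, r) = -8 + (v*(-4))*2 = -8 - 4*v*2 = -8 - 8*v)
(b(Q(6), 4) + (R(6)*(-2))*(-5))*96 = ((-8 - 8*6³) - 26*(-2)*(-5))*96 = ((-8 - 8*216) + 52*(-5))*96 = ((-8 - 1728) - 260)*96 = (-1736 - 260)*96 = -1996*96 = -191616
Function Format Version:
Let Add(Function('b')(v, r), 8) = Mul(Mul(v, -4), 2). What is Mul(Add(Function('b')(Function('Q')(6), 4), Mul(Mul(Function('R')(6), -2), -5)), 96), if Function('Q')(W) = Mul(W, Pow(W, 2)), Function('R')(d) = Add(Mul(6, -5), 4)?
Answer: -191616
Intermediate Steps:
Function('R')(d) = -26 (Function('R')(d) = Add(-30, 4) = -26)
Function('Q')(W) = Pow(W, 3)
Function('b')(v, r) = Add(-8, Mul(-8, v)) (Function('b')(v, r) = Add(-8, Mul(Mul(v, -4), 2)) = Add(-8, Mul(Mul(-4, v), 2)) = Add(-8, Mul(-8, v)))
Mul(Add(Function('b')(Function('Q')(6), 4), Mul(Mul(Function('R')(6), -2), -5)), 96) = Mul(Add(Add(-8, Mul(-8, Pow(6, 3))), Mul(Mul(-26, -2), -5)), 96) = Mul(Add(Add(-8, Mul(-8, 216)), Mul(52, -5)), 96) = Mul(Add(Add(-8, -1728), -260), 96) = Mul(Add(-1736, -260), 96) = Mul(-1996, 96) = -191616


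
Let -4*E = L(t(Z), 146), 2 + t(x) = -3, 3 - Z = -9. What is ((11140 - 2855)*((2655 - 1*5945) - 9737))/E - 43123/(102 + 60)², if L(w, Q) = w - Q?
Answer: -11329929197893/3962844 ≈ -2.8590e+6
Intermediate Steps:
Z = 12 (Z = 3 - 1*(-9) = 3 + 9 = 12)
t(x) = -5 (t(x) = -2 - 3 = -5)
E = 151/4 (E = -(-5 - 1*146)/4 = -(-5 - 146)/4 = -¼*(-151) = 151/4 ≈ 37.750)
((11140 - 2855)*((2655 - 1*5945) - 9737))/E - 43123/(102 + 60)² = ((11140 - 2855)*((2655 - 1*5945) - 9737))/(151/4) - 43123/(102 + 60)² = (8285*((2655 - 5945) - 9737))*(4/151) - 43123/(162²) = (8285*(-3290 - 9737))*(4/151) - 43123/26244 = (8285*(-13027))*(4/151) - 43123*1/26244 = -107928695*4/151 - 43123/26244 = -431714780/151 - 43123/26244 = -11329929197893/3962844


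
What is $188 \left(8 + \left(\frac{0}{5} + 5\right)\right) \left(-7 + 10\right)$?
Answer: $7332$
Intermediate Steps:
$188 \left(8 + \left(\frac{0}{5} + 5\right)\right) \left(-7 + 10\right) = 188 \left(8 + \left(0 \cdot \frac{1}{5} + 5\right)\right) 3 = 188 \left(8 + \left(0 + 5\right)\right) 3 = 188 \left(8 + 5\right) 3 = 188 \cdot 13 \cdot 3 = 188 \cdot 39 = 7332$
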